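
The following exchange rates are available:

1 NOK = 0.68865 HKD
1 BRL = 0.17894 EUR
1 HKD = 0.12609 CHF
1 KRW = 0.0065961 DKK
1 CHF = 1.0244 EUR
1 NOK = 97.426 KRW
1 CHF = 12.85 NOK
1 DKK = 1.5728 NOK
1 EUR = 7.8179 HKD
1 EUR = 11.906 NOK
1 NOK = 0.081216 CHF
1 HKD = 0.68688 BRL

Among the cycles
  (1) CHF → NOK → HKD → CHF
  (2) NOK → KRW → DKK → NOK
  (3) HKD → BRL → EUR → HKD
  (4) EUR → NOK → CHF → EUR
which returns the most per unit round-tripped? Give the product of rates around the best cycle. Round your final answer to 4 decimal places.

1.1158

(1) 12.85 × 0.68865 × 0.12609 = 1.11579
(2) 97.426 × 0.0065961 × 1.5728 = 1.01073
(3) 0.68688 × 0.17894 × 7.8179 = 0.96090
(4) 11.906 × 0.081216 × 1.0244 = 0.99055
Highest is cycle (1) at 1.1158 (>1, arbitrage).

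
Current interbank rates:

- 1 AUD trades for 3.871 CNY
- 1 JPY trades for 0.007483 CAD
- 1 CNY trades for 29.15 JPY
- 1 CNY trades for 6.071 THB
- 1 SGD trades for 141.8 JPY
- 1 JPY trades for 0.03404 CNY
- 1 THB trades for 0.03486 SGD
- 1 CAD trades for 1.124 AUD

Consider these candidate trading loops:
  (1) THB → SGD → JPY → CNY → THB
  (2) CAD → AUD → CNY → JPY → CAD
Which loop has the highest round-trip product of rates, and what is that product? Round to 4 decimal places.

1.0215

(1) 0.03486 × 141.8 × 0.03404 × 6.071 = 1.02154
(2) 1.124 × 3.871 × 29.15 × 0.007483 = 0.94908
Highest is cycle (1) at 1.0215 (>1, arbitrage).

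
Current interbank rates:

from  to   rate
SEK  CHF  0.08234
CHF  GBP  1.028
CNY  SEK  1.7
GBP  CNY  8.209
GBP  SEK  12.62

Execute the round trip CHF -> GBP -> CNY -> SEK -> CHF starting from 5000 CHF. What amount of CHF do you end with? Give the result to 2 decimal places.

5000 CHF × 1.028 = 5140 GBP
5140 GBP × 8.209 = 42194.26 CNY
42194.26 CNY × 1.7 = 71730.242 SEK
71730.242 SEK × 0.08234 = 5906.26812628 CHF

5906.27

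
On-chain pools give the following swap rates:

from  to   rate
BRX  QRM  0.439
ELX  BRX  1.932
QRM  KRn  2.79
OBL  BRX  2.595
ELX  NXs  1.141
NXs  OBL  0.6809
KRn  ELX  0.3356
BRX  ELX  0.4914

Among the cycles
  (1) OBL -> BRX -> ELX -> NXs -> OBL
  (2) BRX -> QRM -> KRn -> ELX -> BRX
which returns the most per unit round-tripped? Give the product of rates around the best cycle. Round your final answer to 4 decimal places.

(1) 2.595 × 0.4914 × 1.141 × 0.6809 = 0.99070
(2) 0.439 × 2.79 × 0.3356 × 1.932 = 0.79414
Highest is cycle (1) at 0.9907 (≤1, no arbitrage).

0.9907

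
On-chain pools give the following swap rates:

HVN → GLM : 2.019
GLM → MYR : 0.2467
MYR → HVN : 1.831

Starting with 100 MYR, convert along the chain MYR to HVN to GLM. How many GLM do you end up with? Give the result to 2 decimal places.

369.68

100 MYR × 1.831 = 183.1 HVN
183.1 HVN × 2.019 = 369.6789 GLM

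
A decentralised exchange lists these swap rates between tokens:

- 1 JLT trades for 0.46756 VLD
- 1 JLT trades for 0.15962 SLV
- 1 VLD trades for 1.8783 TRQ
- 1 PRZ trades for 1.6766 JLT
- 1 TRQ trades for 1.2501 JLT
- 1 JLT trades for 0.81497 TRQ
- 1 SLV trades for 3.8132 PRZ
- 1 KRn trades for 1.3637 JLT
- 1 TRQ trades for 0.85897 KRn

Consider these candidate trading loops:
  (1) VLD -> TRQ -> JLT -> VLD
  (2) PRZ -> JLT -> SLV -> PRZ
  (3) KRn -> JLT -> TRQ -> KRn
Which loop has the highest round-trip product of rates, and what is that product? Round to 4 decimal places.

(1) 1.8783 × 1.2501 × 0.46756 = 1.09786
(2) 1.6766 × 0.15962 × 3.8132 = 1.02048
(3) 1.3637 × 0.81497 × 0.85897 = 0.95464
Highest is cycle (1) at 1.0979 (>1, arbitrage).

1.0979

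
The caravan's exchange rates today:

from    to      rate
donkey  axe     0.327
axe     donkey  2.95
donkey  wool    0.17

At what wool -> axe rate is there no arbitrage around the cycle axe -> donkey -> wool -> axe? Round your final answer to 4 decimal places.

1.9940

Known legs of the cycle: 2.95 × 0.17 = 0.5015
For no arbitrage the full-cycle product must be 1, so the missing rate is 1 / 0.5015 ≈ 1.994018.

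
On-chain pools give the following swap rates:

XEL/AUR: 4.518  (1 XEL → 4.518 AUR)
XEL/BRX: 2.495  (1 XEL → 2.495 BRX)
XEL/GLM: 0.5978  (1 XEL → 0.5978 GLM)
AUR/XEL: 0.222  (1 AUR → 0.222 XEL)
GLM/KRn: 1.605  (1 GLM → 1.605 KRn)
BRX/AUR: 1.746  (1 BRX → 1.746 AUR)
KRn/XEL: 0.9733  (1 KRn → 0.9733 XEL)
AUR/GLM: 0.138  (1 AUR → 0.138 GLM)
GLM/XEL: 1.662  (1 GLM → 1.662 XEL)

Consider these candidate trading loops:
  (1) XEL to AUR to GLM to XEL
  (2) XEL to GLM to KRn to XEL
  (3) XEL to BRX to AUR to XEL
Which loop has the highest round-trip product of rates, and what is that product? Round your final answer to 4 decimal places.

(1) 4.518 × 0.138 × 1.662 = 1.03623
(2) 0.5978 × 1.605 × 0.9733 = 0.93385
(3) 2.495 × 1.746 × 0.222 = 0.96709
Highest is cycle (1) at 1.0362 (>1, arbitrage).

1.0362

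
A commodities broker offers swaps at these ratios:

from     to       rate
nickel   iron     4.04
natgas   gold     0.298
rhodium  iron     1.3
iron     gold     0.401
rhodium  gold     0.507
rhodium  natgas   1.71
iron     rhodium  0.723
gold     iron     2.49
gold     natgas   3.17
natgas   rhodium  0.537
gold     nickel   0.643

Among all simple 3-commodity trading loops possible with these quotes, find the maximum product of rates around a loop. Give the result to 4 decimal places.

nickel→iron→gold→nickel: 4.04 × 0.401 × 0.643 = 1.04169
iron→rhodium→gold→iron: 0.723 × 0.507 × 2.49 = 0.91274
gold→natgas→rhodium→gold: 3.17 × 0.537 × 0.507 = 0.86306
Maximum is nickel→iron→gold→nickel at 1.0417; arbitrage exists.

1.0417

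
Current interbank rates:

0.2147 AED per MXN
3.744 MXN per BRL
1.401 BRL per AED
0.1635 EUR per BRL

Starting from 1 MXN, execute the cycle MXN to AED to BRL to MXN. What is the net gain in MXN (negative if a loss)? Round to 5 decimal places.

0.12618

1 MXN × 0.2147 = 0.2147 AED
0.2147 AED × 1.401 = 0.3007947 BRL
0.3007947 BRL × 3.744 = 1.1261753568 MXN
Net change: 1.1261753568 − 1 = 0.1261753568 MXN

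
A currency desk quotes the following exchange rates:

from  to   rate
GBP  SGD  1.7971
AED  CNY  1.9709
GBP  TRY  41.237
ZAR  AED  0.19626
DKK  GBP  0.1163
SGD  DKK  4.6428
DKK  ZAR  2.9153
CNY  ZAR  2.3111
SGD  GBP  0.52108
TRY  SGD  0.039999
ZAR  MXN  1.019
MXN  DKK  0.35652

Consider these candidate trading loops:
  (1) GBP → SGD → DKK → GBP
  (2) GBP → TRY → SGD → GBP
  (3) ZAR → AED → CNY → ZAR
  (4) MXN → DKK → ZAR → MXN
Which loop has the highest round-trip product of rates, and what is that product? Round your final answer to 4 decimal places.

(1) 1.7971 × 4.6428 × 0.1163 = 0.97036
(2) 41.237 × 0.039999 × 0.52108 = 0.85949
(3) 0.19626 × 1.9709 × 2.3111 = 0.89395
(4) 0.35652 × 2.9153 × 1.019 = 1.05911
Highest is cycle (4) at 1.0591 (>1, arbitrage).

1.0591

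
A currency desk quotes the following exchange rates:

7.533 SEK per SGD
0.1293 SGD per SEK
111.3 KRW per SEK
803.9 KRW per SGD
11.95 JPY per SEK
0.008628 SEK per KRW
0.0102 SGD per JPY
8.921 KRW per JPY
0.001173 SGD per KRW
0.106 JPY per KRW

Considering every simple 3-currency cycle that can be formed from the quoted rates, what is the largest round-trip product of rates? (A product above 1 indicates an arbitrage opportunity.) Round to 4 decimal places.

SGD→SEK→KRW→SGD: 7.533 × 111.3 × 0.001173 = 0.98347
JPY→KRW→SEK→JPY: 8.921 × 0.008628 × 11.95 = 0.91980
JPY→SGD→SEK→JPY: 0.0102 × 7.533 × 11.95 = 0.91820
SGD→KRW→SEK→SGD: 803.9 × 0.008628 × 0.1293 = 0.89683
JPY→SGD→KRW→JPY: 0.0102 × 803.9 × 0.106 = 0.86918
Maximum is SGD→SEK→KRW→SGD at 0.9835; no arbitrage — every cycle loses value.

0.9835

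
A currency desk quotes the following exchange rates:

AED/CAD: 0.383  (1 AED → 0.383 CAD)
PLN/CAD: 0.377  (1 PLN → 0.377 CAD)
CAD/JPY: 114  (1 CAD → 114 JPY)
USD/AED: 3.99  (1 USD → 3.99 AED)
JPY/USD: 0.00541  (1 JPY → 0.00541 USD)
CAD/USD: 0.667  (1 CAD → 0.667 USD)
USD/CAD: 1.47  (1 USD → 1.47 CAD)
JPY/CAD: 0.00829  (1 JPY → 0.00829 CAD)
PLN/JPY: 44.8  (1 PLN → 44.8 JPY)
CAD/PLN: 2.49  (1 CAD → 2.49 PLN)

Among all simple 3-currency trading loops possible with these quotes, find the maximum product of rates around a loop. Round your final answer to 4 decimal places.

USD→AED→CAD→USD: 3.99 × 0.383 × 0.667 = 1.01929
PLN→JPY→CAD→PLN: 44.8 × 0.00829 × 2.49 = 0.92477
USD→CAD→JPY→USD: 1.47 × 114 × 0.00541 = 0.90661
Maximum is USD→AED→CAD→USD at 1.0193; arbitrage exists.

1.0193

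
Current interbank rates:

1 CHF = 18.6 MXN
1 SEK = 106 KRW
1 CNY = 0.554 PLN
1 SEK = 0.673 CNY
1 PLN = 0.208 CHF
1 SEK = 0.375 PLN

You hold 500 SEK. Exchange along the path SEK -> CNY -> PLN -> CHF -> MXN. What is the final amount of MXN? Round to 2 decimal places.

721.23

500 SEK × 0.673 = 336.5 CNY
336.5 CNY × 0.554 = 186.421 PLN
186.421 PLN × 0.208 = 38.775568 CHF
38.775568 CHF × 18.6 = 721.2255648 MXN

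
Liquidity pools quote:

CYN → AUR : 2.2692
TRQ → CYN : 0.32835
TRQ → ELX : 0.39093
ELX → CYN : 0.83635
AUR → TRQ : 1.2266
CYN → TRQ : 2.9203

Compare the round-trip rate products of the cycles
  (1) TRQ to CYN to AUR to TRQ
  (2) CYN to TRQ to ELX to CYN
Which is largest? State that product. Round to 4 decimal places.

(1) 0.32835 × 2.2692 × 1.2266 = 0.91393
(2) 2.9203 × 0.39093 × 0.83635 = 0.95480
Highest is cycle (2) at 0.9548 (≤1, no arbitrage).

0.9548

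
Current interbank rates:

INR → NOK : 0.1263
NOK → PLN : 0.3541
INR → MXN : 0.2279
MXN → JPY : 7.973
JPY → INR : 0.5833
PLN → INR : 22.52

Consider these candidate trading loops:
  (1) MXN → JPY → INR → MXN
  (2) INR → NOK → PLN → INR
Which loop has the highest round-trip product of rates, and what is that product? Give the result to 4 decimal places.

(1) 7.973 × 0.5833 × 0.2279 = 1.05988
(2) 0.1263 × 0.3541 × 22.52 = 1.00716
Highest is cycle (1) at 1.0599 (>1, arbitrage).

1.0599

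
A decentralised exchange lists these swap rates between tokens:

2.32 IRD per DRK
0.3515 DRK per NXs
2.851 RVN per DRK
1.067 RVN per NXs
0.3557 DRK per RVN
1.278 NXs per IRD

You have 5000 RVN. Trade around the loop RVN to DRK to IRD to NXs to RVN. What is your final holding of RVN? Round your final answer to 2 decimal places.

5000 RVN × 0.3557 = 1778.5 DRK
1778.5 DRK × 2.32 = 4126.12 IRD
4126.12 IRD × 1.278 = 5273.18136 NXs
5273.18136 NXs × 1.067 = 5626.48451112 RVN

5626.48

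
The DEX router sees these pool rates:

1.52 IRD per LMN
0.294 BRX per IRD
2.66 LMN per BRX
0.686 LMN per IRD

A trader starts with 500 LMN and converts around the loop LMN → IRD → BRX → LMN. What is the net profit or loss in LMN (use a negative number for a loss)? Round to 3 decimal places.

500 LMN × 1.52 = 760 IRD
760 IRD × 0.294 = 223.44 BRX
223.44 BRX × 2.66 = 594.3504 LMN
Net change: 594.3504 − 500 = 94.3504 LMN

94.350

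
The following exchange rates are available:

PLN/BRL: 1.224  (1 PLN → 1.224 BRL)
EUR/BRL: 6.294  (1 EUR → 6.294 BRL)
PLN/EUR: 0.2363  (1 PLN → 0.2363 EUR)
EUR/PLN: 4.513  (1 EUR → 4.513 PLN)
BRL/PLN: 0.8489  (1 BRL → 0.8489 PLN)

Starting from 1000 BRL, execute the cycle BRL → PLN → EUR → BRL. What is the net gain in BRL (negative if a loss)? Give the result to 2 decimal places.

1000 BRL × 0.8489 = 848.9 PLN
848.9 PLN × 0.2363 = 200.59507 EUR
200.59507 EUR × 6.294 = 1262.54537058 BRL
Net change: 1262.54537058 − 1000 = 262.54537058 BRL

262.55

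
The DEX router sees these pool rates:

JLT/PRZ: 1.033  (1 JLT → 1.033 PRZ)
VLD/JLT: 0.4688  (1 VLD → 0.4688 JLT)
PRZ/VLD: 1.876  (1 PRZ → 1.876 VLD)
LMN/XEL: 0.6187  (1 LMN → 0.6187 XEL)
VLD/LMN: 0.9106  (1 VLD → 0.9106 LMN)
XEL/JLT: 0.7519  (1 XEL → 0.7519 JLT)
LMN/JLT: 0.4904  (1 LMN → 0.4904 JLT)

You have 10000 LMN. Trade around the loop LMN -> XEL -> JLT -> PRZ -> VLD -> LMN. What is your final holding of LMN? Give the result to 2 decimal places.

8209.20

10000 LMN × 0.6187 = 6187 XEL
6187 XEL × 0.7519 = 4652.0053 JLT
4652.0053 JLT × 1.033 = 4805.5214749 PRZ
4805.5214749 PRZ × 1.876 = 9015.1582869124 VLD
9015.1582869124 VLD × 0.9106 = 8209.20313606243144 LMN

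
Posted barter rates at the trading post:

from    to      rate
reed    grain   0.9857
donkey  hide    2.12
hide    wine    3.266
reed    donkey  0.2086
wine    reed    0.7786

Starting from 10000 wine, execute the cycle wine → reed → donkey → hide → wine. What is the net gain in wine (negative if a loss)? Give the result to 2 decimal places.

1245.55

10000 wine × 0.7786 = 7786 reed
7786 reed × 0.2086 = 1624.1596 donkey
1624.1596 donkey × 2.12 = 3443.218352 hide
3443.218352 hide × 3.266 = 11245.551137632 wine
Net change: 11245.551137632 − 10000 = 1245.551137632 wine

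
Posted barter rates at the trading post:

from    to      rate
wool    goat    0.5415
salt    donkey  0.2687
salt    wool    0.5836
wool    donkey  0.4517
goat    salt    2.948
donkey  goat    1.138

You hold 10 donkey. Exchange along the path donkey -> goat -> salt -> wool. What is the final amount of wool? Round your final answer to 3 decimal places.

19.579

10 donkey × 1.138 = 11.38 goat
11.38 goat × 2.948 = 33.54824 salt
33.54824 salt × 0.5836 = 19.578752864 wool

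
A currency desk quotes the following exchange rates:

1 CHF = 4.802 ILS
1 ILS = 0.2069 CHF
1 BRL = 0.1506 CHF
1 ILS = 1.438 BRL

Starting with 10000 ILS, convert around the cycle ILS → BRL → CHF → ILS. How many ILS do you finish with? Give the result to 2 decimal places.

10399.35

10000 ILS × 1.438 = 14380 BRL
14380 BRL × 0.1506 = 2165.628 CHF
2165.628 CHF × 4.802 = 10399.345656 ILS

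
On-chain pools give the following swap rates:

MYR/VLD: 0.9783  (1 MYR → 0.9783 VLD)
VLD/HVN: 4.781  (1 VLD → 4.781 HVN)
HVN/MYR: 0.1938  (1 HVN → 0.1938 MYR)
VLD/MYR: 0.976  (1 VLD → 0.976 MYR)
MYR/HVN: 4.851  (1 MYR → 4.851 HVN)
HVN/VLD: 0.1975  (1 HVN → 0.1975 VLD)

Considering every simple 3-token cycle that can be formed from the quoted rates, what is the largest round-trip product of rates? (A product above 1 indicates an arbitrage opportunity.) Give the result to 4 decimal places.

VLD→MYR→HVN→VLD: 0.976 × 4.851 × 0.1975 = 0.93508
VLD→HVN→MYR→VLD: 4.781 × 0.1938 × 0.9783 = 0.90645
Maximum is VLD→MYR→HVN→VLD at 0.9351; no arbitrage — every cycle loses value.

0.9351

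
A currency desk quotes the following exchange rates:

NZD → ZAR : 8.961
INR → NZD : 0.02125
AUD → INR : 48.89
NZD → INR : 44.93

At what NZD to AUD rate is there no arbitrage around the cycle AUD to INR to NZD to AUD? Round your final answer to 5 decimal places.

0.96254

Known legs of the cycle: 48.89 × 0.02125 = 1.0389125
For no arbitrage the full-cycle product must be 1, so the missing rate is 1 / 1.0389125 ≈ 0.9625450.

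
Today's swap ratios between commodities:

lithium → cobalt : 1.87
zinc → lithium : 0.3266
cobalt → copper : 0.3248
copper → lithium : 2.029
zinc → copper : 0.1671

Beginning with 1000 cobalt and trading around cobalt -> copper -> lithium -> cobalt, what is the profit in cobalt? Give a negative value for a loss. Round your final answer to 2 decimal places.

1000 cobalt × 0.3248 = 324.8 copper
324.8 copper × 2.029 = 659.0192 lithium
659.0192 lithium × 1.87 = 1232.365904 cobalt
Net change: 1232.365904 − 1000 = 232.365904 cobalt

232.37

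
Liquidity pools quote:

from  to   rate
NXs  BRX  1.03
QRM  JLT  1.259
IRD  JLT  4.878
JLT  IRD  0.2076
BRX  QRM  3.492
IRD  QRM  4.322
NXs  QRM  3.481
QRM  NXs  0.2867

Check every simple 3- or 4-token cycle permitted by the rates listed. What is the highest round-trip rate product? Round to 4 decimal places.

1.1296

JLT→IRD→QRM→JLT: 0.2076 × 4.322 × 1.259 = 1.12963
QRM→NXs→BRX→QRM: 0.2867 × 1.03 × 3.492 = 1.03119
Maximum is JLT→IRD→QRM→JLT at 1.1296; arbitrage exists.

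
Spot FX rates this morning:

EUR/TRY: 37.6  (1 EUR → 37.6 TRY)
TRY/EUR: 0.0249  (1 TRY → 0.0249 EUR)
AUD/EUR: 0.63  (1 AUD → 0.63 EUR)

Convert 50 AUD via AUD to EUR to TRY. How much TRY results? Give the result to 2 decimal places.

50 AUD × 0.63 = 31.5 EUR
31.5 EUR × 37.6 = 1184.4 TRY

1184.40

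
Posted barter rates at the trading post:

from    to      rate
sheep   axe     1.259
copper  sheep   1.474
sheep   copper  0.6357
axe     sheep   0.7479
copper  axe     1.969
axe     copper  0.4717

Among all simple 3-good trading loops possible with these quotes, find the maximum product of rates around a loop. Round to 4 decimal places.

0.9361

axe→sheep→copper→axe: 0.7479 × 0.6357 × 1.969 = 0.93614
axe→copper→sheep→axe: 0.4717 × 1.474 × 1.259 = 0.87536
Maximum is axe→sheep→copper→axe at 0.9361; no arbitrage — every cycle loses value.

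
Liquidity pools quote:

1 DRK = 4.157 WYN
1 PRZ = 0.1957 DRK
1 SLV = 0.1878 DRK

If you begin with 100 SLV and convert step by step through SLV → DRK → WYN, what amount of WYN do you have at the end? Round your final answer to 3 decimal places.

100 SLV × 0.1878 = 18.78 DRK
18.78 DRK × 4.157 = 78.06846 WYN

78.068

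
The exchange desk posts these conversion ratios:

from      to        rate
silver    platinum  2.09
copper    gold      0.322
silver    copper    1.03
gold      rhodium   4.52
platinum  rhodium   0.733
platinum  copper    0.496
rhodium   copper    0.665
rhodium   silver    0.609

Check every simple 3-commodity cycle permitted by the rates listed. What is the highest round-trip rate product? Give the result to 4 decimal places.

0.9679

rhodium→copper→gold→rhodium: 0.665 × 0.322 × 4.52 = 0.96787
rhodium→silver→platinum→rhodium: 0.609 × 2.09 × 0.733 = 0.93297
Maximum is rhodium→copper→gold→rhodium at 0.9679; no arbitrage — every cycle loses value.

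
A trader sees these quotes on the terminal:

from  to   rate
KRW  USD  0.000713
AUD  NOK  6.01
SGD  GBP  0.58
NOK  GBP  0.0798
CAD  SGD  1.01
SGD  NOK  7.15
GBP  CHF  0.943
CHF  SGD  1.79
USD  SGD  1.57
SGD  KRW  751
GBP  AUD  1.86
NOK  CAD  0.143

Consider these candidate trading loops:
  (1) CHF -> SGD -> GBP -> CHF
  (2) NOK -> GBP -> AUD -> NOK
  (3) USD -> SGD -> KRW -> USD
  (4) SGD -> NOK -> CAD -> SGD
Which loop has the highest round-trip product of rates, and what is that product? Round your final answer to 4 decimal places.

(1) 1.79 × 0.58 × 0.943 = 0.97902
(2) 0.0798 × 1.86 × 6.01 = 0.89205
(3) 1.57 × 751 × 0.000713 = 0.84068
(4) 7.15 × 0.143 × 1.01 = 1.03267
Highest is cycle (4) at 1.0327 (>1, arbitrage).

1.0327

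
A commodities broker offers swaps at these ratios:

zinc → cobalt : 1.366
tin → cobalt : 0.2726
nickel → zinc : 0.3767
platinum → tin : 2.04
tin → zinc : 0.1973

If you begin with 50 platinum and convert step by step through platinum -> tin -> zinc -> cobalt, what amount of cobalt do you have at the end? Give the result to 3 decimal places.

50 platinum × 2.04 = 102 tin
102 tin × 0.1973 = 20.1246 zinc
20.1246 zinc × 1.366 = 27.4902036 cobalt

27.490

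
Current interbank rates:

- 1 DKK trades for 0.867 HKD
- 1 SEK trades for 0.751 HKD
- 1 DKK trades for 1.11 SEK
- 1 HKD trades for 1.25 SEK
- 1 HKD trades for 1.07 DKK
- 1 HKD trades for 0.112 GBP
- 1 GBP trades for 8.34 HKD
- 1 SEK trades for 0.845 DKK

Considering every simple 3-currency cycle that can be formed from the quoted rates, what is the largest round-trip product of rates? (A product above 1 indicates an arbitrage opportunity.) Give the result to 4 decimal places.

HKD→SEK→DKK→HKD: 1.25 × 0.845 × 0.867 = 0.91577
HKD→DKK→SEK→HKD: 1.07 × 1.11 × 0.751 = 0.89196
Maximum is HKD→SEK→DKK→HKD at 0.9158; no arbitrage — every cycle loses value.

0.9158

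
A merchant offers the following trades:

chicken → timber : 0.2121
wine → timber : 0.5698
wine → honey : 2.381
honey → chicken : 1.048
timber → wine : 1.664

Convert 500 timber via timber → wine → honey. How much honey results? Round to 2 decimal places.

1980.99

500 timber × 1.664 = 832 wine
832 wine × 2.381 = 1980.992 honey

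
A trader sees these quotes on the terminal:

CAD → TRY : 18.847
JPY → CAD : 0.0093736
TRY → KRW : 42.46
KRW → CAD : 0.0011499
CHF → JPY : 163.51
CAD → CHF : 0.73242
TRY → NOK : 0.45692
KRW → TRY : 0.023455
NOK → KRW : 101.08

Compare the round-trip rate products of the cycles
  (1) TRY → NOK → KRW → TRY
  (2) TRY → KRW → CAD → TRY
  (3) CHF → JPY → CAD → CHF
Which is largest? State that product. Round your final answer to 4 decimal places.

(1) 0.45692 × 101.08 × 0.023455 = 1.08328
(2) 42.46 × 0.0011499 × 18.847 = 0.92020
(3) 163.51 × 0.0093736 × 0.73242 = 1.12256
Highest is cycle (3) at 1.1226 (>1, arbitrage).

1.1226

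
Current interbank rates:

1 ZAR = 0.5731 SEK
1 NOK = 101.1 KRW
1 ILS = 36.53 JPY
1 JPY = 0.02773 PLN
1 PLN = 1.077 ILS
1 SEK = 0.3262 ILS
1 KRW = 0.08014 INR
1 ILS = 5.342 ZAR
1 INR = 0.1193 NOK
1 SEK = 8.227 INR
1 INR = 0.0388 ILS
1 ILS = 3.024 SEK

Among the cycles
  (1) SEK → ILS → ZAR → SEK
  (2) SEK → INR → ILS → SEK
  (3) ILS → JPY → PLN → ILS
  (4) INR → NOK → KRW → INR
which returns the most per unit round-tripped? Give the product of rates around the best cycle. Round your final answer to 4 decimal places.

(1) 0.3262 × 5.342 × 0.5731 = 0.99866
(2) 8.227 × 0.0388 × 3.024 = 0.96528
(3) 36.53 × 0.02773 × 1.077 = 1.09098
(4) 0.1193 × 101.1 × 0.08014 = 0.96659
Highest is cycle (3) at 1.0910 (>1, arbitrage).

1.0910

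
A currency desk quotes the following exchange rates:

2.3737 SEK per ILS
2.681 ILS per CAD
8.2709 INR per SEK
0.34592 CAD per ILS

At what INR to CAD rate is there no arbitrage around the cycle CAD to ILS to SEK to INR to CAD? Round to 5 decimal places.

Known legs of the cycle: 2.681 × 2.3737 × 8.2709 = 52.63509531973
For no arbitrage the full-cycle product must be 1, so the missing rate is 1 / 52.63509531973 ≈ 0.0189987.

0.01900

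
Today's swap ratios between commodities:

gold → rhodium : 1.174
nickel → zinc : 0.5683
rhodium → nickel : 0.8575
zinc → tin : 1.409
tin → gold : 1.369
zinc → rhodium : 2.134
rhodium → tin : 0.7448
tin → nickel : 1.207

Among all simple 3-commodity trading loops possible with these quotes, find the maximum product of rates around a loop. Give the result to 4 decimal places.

gold→rhodium→tin→gold: 1.174 × 0.7448 × 1.369 = 1.19705
zinc→rhodium→nickel→zinc: 2.134 × 0.8575 × 0.5683 = 1.03994
zinc→tin→nickel→zinc: 1.409 × 1.207 × 0.5683 = 0.96649
Maximum is gold→rhodium→tin→gold at 1.1970; arbitrage exists.

1.1970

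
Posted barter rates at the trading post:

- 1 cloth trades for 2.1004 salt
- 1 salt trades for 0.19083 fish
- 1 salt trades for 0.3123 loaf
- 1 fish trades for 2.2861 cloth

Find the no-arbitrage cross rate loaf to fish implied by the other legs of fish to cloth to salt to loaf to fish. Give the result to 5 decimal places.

Known legs of the cycle: 2.2861 × 2.1004 × 0.3123 = 1.499578542612
For no arbitrage the full-cycle product must be 1, so the missing rate is 1 / 1.499578542612 ≈ 0.6668540.

0.66685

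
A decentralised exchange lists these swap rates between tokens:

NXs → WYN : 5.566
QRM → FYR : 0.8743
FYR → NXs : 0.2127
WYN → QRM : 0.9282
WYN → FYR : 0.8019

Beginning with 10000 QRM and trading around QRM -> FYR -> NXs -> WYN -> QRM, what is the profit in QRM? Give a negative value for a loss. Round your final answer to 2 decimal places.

-392.45

10000 QRM × 0.8743 = 8743 FYR
8743 FYR × 0.2127 = 1859.6361 NXs
1859.6361 NXs × 5.566 = 10350.7345326 WYN
10350.7345326 WYN × 0.9282 = 9607.55179315932 QRM
Net change: 9607.55179315932 − 10000 = -392.44820684068 QRM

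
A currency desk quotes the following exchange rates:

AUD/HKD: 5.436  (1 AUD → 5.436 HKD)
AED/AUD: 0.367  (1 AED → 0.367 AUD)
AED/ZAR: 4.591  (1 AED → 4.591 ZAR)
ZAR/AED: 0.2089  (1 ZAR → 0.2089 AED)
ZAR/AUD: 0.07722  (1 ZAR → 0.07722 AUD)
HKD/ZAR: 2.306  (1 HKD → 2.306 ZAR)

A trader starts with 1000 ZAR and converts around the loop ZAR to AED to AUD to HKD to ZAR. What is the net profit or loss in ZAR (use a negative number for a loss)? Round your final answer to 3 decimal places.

1000 ZAR × 0.2089 = 208.9 AED
208.9 AED × 0.367 = 76.6663 AUD
76.6663 AUD × 5.436 = 416.7580068 HKD
416.7580068 HKD × 2.306 = 961.0439636808 ZAR
Net change: 961.0439636808 − 1000 = -38.9560363192 ZAR

-38.956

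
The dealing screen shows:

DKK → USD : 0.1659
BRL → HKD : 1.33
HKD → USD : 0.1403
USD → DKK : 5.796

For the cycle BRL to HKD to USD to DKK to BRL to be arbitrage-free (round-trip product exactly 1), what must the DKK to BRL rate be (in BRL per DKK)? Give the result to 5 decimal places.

0.92462

Known legs of the cycle: 1.33 × 0.1403 × 5.796 = 1.081527804
For no arbitrage the full-cycle product must be 1, so the missing rate is 1 / 1.081527804 ≈ 0.9246179.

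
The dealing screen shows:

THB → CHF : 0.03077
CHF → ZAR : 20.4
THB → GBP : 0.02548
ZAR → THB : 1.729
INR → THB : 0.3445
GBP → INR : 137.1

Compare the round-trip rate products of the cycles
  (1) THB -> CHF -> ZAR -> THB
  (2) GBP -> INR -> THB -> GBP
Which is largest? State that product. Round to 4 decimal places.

1.2034

(1) 0.03077 × 20.4 × 1.729 = 1.08531
(2) 137.1 × 0.3445 × 0.02548 = 1.20344
Highest is cycle (2) at 1.2034 (>1, arbitrage).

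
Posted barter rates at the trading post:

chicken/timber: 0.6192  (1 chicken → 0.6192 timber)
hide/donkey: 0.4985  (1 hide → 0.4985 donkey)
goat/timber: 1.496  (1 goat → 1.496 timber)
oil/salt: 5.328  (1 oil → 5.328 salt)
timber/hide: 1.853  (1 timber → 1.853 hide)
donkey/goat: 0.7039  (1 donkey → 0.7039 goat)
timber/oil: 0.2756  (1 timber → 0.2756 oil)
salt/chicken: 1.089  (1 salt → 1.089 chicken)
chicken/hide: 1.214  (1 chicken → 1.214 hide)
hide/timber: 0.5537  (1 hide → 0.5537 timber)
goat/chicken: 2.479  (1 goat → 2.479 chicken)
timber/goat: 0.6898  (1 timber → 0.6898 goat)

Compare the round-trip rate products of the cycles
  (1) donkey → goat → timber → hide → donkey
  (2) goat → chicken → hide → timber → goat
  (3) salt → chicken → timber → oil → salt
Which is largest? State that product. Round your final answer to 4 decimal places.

1.1495

(1) 0.7039 × 1.496 × 1.853 × 0.4985 = 0.97271
(2) 2.479 × 1.214 × 0.5537 × 0.6898 = 1.14946
(3) 1.089 × 0.6192 × 0.2756 × 5.328 = 0.99015
Highest is cycle (2) at 1.1495 (>1, arbitrage).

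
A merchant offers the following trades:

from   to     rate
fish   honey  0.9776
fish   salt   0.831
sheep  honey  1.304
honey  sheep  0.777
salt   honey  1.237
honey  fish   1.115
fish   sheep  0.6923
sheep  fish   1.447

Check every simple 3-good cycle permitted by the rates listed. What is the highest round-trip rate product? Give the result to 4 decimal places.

1.1462

salt→honey→fish→salt: 1.237 × 1.115 × 0.831 = 1.14616
sheep→fish→honey→sheep: 1.447 × 0.9776 × 0.777 = 1.09913
sheep→honey→fish→sheep: 1.304 × 1.115 × 0.6923 = 1.00658
Maximum is salt→honey→fish→salt at 1.1462; arbitrage exists.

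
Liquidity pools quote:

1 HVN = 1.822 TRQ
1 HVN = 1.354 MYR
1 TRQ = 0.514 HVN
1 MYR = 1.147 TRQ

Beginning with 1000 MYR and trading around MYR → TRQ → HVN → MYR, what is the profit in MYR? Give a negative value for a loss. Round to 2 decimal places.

-201.74

1000 MYR × 1.147 = 1147 TRQ
1147 TRQ × 0.514 = 589.558 HVN
589.558 HVN × 1.354 = 798.261532 MYR
Net change: 798.261532 − 1000 = -201.738468 MYR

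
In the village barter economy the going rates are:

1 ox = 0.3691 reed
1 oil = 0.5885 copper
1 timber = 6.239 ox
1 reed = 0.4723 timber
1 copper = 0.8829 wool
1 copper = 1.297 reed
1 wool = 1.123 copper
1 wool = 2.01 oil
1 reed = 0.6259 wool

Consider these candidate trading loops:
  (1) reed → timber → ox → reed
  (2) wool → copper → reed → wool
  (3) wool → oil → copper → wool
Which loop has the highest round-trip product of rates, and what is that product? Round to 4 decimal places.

(1) 0.4723 × 6.239 × 0.3691 = 1.08762
(2) 1.123 × 1.297 × 0.6259 = 0.91164
(3) 2.01 × 0.5885 × 0.8829 = 1.04437
Highest is cycle (1) at 1.0876 (>1, arbitrage).

1.0876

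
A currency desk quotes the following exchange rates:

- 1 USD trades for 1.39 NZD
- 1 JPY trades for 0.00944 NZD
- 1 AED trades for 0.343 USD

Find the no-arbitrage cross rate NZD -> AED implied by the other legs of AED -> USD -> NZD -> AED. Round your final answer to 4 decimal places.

2.0974

Known legs of the cycle: 0.343 × 1.39 = 0.47677
For no arbitrage the full-cycle product must be 1, so the missing rate is 1 / 0.47677 ≈ 2.097447.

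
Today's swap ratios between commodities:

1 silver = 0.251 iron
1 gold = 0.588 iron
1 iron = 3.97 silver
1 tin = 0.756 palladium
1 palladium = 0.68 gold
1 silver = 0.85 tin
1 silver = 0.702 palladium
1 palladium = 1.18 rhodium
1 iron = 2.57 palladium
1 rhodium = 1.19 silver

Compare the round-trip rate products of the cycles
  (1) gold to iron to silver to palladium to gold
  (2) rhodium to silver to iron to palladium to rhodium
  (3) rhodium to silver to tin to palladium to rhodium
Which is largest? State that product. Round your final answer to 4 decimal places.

1.1143

(1) 0.588 × 3.97 × 0.702 × 0.68 = 1.11433
(2) 1.19 × 0.251 × 2.57 × 1.18 = 0.90581
(3) 1.19 × 0.85 × 0.756 × 1.18 = 0.90234
Highest is cycle (1) at 1.1143 (>1, arbitrage).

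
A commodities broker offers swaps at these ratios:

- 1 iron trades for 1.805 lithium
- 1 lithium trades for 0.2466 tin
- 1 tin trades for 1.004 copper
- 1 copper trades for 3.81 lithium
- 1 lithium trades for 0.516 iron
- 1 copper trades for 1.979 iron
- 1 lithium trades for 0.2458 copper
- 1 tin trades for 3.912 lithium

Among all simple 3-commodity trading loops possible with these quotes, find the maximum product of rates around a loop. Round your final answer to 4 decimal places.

0.9433

lithium→tin→copper→lithium: 0.2466 × 1.004 × 3.81 = 0.94330
lithium→copper→iron→lithium: 0.2458 × 1.979 × 1.805 = 0.87802
Maximum is lithium→tin→copper→lithium at 0.9433; no arbitrage — every cycle loses value.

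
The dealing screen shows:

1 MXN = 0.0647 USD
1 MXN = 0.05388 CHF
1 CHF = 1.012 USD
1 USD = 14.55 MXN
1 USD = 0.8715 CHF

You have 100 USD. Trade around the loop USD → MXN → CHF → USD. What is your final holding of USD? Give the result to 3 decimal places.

100 USD × 14.55 = 1455 MXN
1455 MXN × 0.05388 = 78.3954 CHF
78.3954 CHF × 1.012 = 79.3361448 USD

79.336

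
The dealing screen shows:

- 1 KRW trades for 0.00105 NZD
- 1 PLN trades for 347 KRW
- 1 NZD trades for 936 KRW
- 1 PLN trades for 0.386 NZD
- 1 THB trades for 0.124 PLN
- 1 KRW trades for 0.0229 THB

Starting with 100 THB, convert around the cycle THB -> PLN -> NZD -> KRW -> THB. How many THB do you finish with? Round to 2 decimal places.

102.59

100 THB × 0.124 = 12.4 PLN
12.4 PLN × 0.386 = 4.7864 NZD
4.7864 NZD × 936 = 4480.0704 KRW
4480.0704 KRW × 0.0229 = 102.59361216 THB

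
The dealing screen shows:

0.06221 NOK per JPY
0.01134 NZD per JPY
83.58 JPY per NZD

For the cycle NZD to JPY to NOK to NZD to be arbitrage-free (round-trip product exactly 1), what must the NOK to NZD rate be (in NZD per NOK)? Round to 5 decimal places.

0.19233

Known legs of the cycle: 83.58 × 0.06221 = 5.1995118
For no arbitrage the full-cycle product must be 1, so the missing rate is 1 / 5.1995118 ≈ 0.1923257.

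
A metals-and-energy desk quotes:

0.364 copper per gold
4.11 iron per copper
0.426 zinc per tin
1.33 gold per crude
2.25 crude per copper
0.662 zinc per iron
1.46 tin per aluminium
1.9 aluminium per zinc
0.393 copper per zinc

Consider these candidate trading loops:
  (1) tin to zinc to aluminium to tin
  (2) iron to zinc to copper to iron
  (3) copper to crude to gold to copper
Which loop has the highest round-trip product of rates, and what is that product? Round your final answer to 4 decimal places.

(1) 0.426 × 1.9 × 1.46 = 1.18172
(2) 0.662 × 0.393 × 4.11 = 1.06928
(3) 2.25 × 1.33 × 0.364 = 1.08927
Highest is cycle (1) at 1.1817 (>1, arbitrage).

1.1817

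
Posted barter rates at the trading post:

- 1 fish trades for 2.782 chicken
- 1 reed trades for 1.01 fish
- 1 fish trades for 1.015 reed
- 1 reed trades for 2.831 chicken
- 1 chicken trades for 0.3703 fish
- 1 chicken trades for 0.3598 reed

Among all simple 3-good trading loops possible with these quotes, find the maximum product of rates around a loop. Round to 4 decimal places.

reed→chicken→fish→reed: 2.831 × 0.3703 × 1.015 = 1.06404
reed→fish→chicken→reed: 1.01 × 2.782 × 0.3598 = 1.01097
Maximum is reed→chicken→fish→reed at 1.0640; arbitrage exists.

1.0640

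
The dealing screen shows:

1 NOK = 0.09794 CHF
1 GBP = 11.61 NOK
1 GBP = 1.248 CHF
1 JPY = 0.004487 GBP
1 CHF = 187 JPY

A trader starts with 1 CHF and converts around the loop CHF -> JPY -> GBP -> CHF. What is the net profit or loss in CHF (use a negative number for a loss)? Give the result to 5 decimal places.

0.04716

1 CHF × 187 = 187 JPY
187 JPY × 0.004487 = 0.839069 GBP
0.839069 GBP × 1.248 = 1.047158112 CHF
Net change: 1.047158112 − 1 = 0.047158112 CHF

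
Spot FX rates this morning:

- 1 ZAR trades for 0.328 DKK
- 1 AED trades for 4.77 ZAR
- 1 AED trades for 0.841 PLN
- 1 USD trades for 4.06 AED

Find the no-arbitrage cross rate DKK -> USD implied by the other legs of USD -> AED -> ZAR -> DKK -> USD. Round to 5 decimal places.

Known legs of the cycle: 4.06 × 4.77 × 0.328 = 6.3521136
For no arbitrage the full-cycle product must be 1, so the missing rate is 1 / 6.3521136 ≈ 0.1574279.

0.15743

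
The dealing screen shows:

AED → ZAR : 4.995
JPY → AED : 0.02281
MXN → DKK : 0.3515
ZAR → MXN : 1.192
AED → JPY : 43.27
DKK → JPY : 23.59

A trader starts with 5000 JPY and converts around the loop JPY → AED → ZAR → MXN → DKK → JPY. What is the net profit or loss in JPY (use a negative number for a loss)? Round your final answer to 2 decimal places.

5000 JPY × 0.02281 = 114.05 AED
114.05 AED × 4.995 = 569.67975 ZAR
569.67975 ZAR × 1.192 = 679.058262 MXN
679.058262 MXN × 0.3515 = 238.688979093 DKK
238.688979093 DKK × 23.59 = 5630.67301680387 JPY
Net change: 5630.67301680387 − 5000 = 630.67301680387 JPY

630.67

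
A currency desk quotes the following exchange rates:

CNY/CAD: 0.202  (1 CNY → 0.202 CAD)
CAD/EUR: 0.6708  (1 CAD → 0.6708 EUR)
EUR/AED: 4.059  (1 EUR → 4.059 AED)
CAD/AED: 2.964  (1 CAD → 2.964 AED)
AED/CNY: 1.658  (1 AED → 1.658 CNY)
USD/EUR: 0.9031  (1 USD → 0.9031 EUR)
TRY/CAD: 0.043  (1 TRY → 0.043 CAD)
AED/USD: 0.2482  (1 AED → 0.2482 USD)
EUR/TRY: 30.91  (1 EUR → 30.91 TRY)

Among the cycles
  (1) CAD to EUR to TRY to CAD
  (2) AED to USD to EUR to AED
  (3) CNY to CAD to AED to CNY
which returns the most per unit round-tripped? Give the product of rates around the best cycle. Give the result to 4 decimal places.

0.9927

(1) 0.6708 × 30.91 × 0.043 = 0.89158
(2) 0.2482 × 0.9031 × 4.059 = 0.90982
(3) 0.202 × 2.964 × 1.658 = 0.99269
Highest is cycle (3) at 0.9927 (≤1, no arbitrage).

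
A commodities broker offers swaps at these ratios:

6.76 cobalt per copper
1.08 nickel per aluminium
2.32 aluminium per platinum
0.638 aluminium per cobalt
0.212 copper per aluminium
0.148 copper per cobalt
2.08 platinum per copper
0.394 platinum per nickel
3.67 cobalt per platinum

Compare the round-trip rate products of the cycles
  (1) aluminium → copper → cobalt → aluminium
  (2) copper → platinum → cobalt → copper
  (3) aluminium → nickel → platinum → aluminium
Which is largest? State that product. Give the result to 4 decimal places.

(1) 0.212 × 6.76 × 0.638 = 0.91433
(2) 2.08 × 3.67 × 0.148 = 1.12977
(3) 1.08 × 0.394 × 2.32 = 0.98721
Highest is cycle (2) at 1.1298 (>1, arbitrage).

1.1298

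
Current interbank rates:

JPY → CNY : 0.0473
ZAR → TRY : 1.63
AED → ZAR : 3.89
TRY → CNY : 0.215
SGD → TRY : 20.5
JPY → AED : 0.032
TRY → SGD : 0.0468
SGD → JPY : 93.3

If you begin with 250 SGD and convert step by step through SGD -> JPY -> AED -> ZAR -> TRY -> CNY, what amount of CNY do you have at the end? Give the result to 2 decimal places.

1017.53

250 SGD × 93.3 = 23325 JPY
23325 JPY × 0.032 = 746.4 AED
746.4 AED × 3.89 = 2903.496 ZAR
2903.496 ZAR × 1.63 = 4732.69848 TRY
4732.69848 TRY × 0.215 = 1017.5301732 CNY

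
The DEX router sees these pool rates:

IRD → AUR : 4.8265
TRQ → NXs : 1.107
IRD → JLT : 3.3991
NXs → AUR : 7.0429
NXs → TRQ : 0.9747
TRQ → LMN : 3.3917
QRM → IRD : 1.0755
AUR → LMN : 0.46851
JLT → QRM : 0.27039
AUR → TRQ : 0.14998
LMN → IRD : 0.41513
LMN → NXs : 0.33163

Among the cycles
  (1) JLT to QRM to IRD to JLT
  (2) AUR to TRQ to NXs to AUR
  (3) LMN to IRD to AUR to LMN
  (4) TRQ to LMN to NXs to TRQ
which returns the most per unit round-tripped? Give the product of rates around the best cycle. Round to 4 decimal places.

(1) 0.27039 × 1.0755 × 3.3991 = 0.98847
(2) 0.14998 × 1.107 × 7.0429 = 1.16932
(3) 0.41513 × 4.8265 × 0.46851 = 0.93872
(4) 3.3917 × 0.33163 × 0.9747 = 1.09633
Highest is cycle (2) at 1.1693 (>1, arbitrage).

1.1693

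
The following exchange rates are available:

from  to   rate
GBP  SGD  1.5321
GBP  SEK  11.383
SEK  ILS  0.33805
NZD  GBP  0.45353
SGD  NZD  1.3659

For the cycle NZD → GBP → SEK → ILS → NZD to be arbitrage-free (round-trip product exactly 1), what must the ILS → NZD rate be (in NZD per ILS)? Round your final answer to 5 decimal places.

Known legs of the cycle: 0.45353 × 11.383 × 0.33805 = 1.7451939392195
For no arbitrage the full-cycle product must be 1, so the missing rate is 1 / 1.7451939392195 ≈ 0.5730022.

0.57300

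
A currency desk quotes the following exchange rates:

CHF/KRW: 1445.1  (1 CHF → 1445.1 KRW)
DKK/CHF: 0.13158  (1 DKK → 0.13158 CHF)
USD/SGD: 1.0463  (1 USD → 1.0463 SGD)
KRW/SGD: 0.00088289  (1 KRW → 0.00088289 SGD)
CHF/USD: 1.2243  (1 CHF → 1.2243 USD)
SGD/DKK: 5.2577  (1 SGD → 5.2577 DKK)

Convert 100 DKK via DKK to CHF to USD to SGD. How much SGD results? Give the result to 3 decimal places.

100 DKK × 0.13158 = 13.158 CHF
13.158 CHF × 1.2243 = 16.1093394 USD
16.1093394 USD × 1.0463 = 16.85520181422 SGD

16.855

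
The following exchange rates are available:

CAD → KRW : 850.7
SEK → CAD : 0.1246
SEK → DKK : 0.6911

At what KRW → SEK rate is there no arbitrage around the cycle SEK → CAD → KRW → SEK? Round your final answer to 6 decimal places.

Known legs of the cycle: 0.1246 × 850.7 = 105.99722
For no arbitrage the full-cycle product must be 1, so the missing rate is 1 / 105.99722 ≈ 0.00943421.

0.009434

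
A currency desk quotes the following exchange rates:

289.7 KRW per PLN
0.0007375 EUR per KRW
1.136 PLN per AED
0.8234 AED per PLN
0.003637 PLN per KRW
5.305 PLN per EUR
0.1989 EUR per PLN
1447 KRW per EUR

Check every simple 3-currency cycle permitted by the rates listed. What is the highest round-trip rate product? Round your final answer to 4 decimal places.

KRW→EUR→PLN→KRW: 0.0007375 × 5.305 × 289.7 = 1.13343
KRW→PLN→EUR→KRW: 0.003637 × 0.1989 × 1447 = 1.04676
Maximum is KRW→EUR→PLN→KRW at 1.1334; arbitrage exists.

1.1334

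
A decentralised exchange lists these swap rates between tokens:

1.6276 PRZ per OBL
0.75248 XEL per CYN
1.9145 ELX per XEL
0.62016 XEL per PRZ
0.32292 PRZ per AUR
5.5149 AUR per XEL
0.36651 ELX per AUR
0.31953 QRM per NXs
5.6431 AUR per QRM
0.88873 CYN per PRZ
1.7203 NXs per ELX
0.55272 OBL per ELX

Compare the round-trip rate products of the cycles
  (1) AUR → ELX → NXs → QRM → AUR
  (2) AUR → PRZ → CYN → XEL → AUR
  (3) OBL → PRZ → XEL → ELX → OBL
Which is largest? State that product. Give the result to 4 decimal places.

(1) 0.36651 × 1.7203 × 0.31953 × 5.6431 = 1.13689
(2) 0.32292 × 0.88873 × 0.75248 × 5.5149 = 1.19096
(3) 1.6276 × 0.62016 × 1.9145 × 0.55272 = 1.06810
Highest is cycle (2) at 1.1910 (>1, arbitrage).

1.1910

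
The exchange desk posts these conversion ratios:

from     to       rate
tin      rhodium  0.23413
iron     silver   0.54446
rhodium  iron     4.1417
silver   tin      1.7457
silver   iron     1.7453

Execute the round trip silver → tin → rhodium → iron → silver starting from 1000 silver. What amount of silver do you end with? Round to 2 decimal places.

921.66

1000 silver × 1.7457 = 1745.7 tin
1745.7 tin × 0.23413 = 408.720741 rhodium
408.720741 rhodium × 4.1417 = 1692.7986929997 iron
1692.7986929997 iron × 0.54446 = 921.661176390616662 silver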